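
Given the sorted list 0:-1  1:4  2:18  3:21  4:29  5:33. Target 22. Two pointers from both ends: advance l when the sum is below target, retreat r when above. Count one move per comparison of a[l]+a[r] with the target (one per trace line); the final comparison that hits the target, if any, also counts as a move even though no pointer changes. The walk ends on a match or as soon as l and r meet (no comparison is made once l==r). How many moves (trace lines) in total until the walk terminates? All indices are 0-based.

5 moves

l=0 r=5: -1+33=32 >22, r--
l=0 r=4: -1+29=28 >22, r--
l=0 r=3: -1+21=20 <22, l++
l=1 r=3: 4+21=25 >22, r--
l=1 r=2: 4+18=22, found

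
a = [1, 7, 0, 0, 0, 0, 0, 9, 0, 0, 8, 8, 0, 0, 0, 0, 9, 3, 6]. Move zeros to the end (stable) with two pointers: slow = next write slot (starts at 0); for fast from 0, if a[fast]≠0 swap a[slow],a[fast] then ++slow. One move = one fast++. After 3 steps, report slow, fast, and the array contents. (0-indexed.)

(s=0,f=0) a[fast]=1≠0 swap→a[0]=1 → slow++,fast++
(s=1,f=1) a[fast]=7≠0 swap→a[1]=7 → slow++,fast++
(s=2,f=2) a[fast]=0 → fast++

slow=2, fast=3, a=[1, 7, 0, 0, 0, 0, 0, 9, 0, 0, 8, 8, 0, 0, 0, 0, 9, 3, 6]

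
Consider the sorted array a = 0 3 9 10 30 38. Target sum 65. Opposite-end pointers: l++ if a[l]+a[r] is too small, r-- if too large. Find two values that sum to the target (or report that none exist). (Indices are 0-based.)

no pair

[0,5] 0+38=38 <65 → l++
[1,5] 3+38=41 <65 → l++
[2,5] 9+38=47 <65 → l++
[3,5] 10+38=48 <65 → l++
[4,5] 30+38=68 >65 → r--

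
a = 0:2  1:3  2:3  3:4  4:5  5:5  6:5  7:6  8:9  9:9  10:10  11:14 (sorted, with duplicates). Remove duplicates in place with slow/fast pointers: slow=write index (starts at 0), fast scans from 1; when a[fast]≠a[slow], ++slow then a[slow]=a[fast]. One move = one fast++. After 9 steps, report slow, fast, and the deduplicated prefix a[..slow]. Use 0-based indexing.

slow=5, fast=10, prefix=[2, 3, 4, 5, 6, 9]

(s=0,f=1) a[fast]=3≠a[slow]=2 write a[1]=3 → slow++,fast++
(s=1,f=2) a[fast]=3=a[slow] dup → fast++
(s=1,f=3) a[fast]=4≠a[slow]=3 write a[2]=4 → slow++,fast++
(s=2,f=4) a[fast]=5≠a[slow]=4 write a[3]=5 → slow++,fast++
(s=3,f=5) a[fast]=5=a[slow] dup → fast++
(s=3,f=6) a[fast]=5=a[slow] dup → fast++
(s=3,f=7) a[fast]=6≠a[slow]=5 write a[4]=6 → slow++,fast++
(s=4,f=8) a[fast]=9≠a[slow]=6 write a[5]=9 → slow++,fast++
(s=5,f=9) a[fast]=9=a[slow] dup → fast++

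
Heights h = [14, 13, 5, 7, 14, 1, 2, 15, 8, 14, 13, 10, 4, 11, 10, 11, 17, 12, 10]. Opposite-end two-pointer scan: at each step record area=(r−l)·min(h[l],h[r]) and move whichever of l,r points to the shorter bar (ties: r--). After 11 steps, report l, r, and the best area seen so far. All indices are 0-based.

[0,18] min(14,10)*18=180 best=180 * → r--
[0,17] min(14,12)*17=204 best=204 * → r--
[0,16] min(14,17)*16=224 best=224 * → l++
[1,16] min(13,17)*15=195 best=224 → l++
[2,16] min(5,17)*14=70 best=224 → l++
[3,16] min(7,17)*13=91 best=224 → l++
[4,16] min(14,17)*12=168 best=224 → l++
[5,16] min(1,17)*11=11 best=224 → l++
[6,16] min(2,17)*10=20 best=224 → l++
[7,16] min(15,17)*9=135 best=224 → l++
[8,16] min(8,17)*8=64 best=224 → l++

l=9, r=16, best area=224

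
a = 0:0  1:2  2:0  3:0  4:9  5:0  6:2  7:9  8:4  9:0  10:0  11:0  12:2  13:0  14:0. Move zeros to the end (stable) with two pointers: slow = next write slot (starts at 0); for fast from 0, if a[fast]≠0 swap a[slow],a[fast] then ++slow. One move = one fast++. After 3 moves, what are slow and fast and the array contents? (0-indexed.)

slow=0 fast=0: a[fast]=0, fast++
slow=0 fast=1: a[fast]=2≠0 swap→a[0]=2, slow++,fast++
slow=1 fast=2: a[fast]=0, fast++

slow=1, fast=3, a=[2, 0, 0, 0, 9, 0, 2, 9, 4, 0, 0, 0, 2, 0, 0]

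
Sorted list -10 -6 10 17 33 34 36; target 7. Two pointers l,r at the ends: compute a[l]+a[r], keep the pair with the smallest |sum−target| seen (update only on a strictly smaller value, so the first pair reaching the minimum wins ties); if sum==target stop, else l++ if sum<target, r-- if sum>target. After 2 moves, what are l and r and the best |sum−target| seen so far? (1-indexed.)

l=1 r=7: -10+36=26 d=19 *, r--
l=1 r=6: -10+34=24 d=17 *, r--

l=1, r=5, best |Δ|=17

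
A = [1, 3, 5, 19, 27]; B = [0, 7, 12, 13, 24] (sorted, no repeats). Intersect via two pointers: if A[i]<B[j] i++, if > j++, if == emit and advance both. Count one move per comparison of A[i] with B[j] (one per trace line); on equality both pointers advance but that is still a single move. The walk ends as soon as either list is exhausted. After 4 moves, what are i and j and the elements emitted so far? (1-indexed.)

i=4, j=2, emitted=[]

i=1 j=1: 1>0, j++
i=1 j=2: 1<7, i++
i=2 j=2: 3<7, i++
i=3 j=2: 5<7, i++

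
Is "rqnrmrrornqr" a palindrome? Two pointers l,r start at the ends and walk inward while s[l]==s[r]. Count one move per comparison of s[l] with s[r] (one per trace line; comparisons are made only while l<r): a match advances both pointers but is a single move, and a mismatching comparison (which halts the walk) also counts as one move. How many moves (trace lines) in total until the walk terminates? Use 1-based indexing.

5 moves

l=1 r=12: 'r'=='r', l++,r--
l=2 r=11: 'q'=='q', l++,r--
l=3 r=10: 'n'=='n', l++,r--
l=4 r=9: 'r'=='r', l++,r--
l=5 r=8: 'm'!='o', stop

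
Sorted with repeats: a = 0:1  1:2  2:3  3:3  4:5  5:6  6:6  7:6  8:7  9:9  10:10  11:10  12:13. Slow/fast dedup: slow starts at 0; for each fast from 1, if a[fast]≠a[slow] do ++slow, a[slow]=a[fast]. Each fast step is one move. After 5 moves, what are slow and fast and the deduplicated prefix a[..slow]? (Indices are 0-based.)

slow=4, fast=6, prefix=[1, 2, 3, 5, 6]

(s=0,f=1) a[fast]=2≠a[slow]=1 write a[1]=2 → slow++,fast++
(s=1,f=2) a[fast]=3≠a[slow]=2 write a[2]=3 → slow++,fast++
(s=2,f=3) a[fast]=3=a[slow] dup → fast++
(s=2,f=4) a[fast]=5≠a[slow]=3 write a[3]=5 → slow++,fast++
(s=3,f=5) a[fast]=6≠a[slow]=5 write a[4]=6 → slow++,fast++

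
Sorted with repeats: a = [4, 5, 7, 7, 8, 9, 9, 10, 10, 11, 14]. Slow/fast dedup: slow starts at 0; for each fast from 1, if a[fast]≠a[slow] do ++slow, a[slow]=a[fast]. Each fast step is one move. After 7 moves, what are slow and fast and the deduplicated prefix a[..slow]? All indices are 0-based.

slow=5, fast=8, prefix=[4, 5, 7, 8, 9, 10]

slow=0 fast=1: a[fast]=5≠a[slow]=4 write a[1]=5, slow++,fast++
slow=1 fast=2: a[fast]=7≠a[slow]=5 write a[2]=7, slow++,fast++
slow=2 fast=3: a[fast]=7=a[slow] dup, fast++
slow=2 fast=4: a[fast]=8≠a[slow]=7 write a[3]=8, slow++,fast++
slow=3 fast=5: a[fast]=9≠a[slow]=8 write a[4]=9, slow++,fast++
slow=4 fast=6: a[fast]=9=a[slow] dup, fast++
slow=4 fast=7: a[fast]=10≠a[slow]=9 write a[5]=10, slow++,fast++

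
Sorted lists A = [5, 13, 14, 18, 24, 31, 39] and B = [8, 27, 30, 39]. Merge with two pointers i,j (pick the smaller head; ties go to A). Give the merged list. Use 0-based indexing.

[5, 8, 13, 14, 18, 24, 27, 30, 31, 39, 39]

i=0 j=0: A[i]=5<=B[j]=8 take 5, i++
i=1 j=0: A[i]=13>B[j]=8 take 8, j++
i=1 j=1: A[i]=13<=B[j]=27 take 13, i++
i=2 j=1: A[i]=14<=B[j]=27 take 14, i++
i=3 j=1: A[i]=18<=B[j]=27 take 18, i++
i=4 j=1: A[i]=24<=B[j]=27 take 24, i++
i=5 j=1: A[i]=31>B[j]=27 take 27, j++
i=5 j=2: A[i]=31>B[j]=30 take 30, j++
i=5 j=3: A[i]=31<=B[j]=39 take 31, i++
i=6 j=3: A[i]=39<=B[j]=39 take 39, i++
i=7 j=3: A done, take B[j]=39, j++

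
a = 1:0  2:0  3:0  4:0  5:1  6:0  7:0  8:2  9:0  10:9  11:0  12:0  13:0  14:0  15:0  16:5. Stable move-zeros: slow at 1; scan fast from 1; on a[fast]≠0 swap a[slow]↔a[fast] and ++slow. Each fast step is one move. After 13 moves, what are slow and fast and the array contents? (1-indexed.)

slow=4, fast=14, a=[1, 2, 9, 0, 0, 0, 0, 0, 0, 0, 0, 0, 0, 0, 0, 5]

slow=1 fast=1: a[fast]=0, fast++
slow=1 fast=2: a[fast]=0, fast++
slow=1 fast=3: a[fast]=0, fast++
slow=1 fast=4: a[fast]=0, fast++
slow=1 fast=5: a[fast]=1≠0 swap→a[1]=1, slow++,fast++
slow=2 fast=6: a[fast]=0, fast++
slow=2 fast=7: a[fast]=0, fast++
slow=2 fast=8: a[fast]=2≠0 swap→a[2]=2, slow++,fast++
slow=3 fast=9: a[fast]=0, fast++
slow=3 fast=10: a[fast]=9≠0 swap→a[3]=9, slow++,fast++
slow=4 fast=11: a[fast]=0, fast++
slow=4 fast=12: a[fast]=0, fast++
slow=4 fast=13: a[fast]=0, fast++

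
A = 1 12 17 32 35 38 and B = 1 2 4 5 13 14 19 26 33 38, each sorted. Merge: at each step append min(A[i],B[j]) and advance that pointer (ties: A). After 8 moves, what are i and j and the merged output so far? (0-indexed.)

[i=0,j=0] A[i]=1<=B[j]=1 take 1 → i++
[i=1,j=0] A[i]=12>B[j]=1 take 1 → j++
[i=1,j=1] A[i]=12>B[j]=2 take 2 → j++
[i=1,j=2] A[i]=12>B[j]=4 take 4 → j++
[i=1,j=3] A[i]=12>B[j]=5 take 5 → j++
[i=1,j=4] A[i]=12<=B[j]=13 take 12 → i++
[i=2,j=4] A[i]=17>B[j]=13 take 13 → j++
[i=2,j=5] A[i]=17>B[j]=14 take 14 → j++

i=2, j=6, merged so far=[1, 1, 2, 4, 5, 12, 13, 14]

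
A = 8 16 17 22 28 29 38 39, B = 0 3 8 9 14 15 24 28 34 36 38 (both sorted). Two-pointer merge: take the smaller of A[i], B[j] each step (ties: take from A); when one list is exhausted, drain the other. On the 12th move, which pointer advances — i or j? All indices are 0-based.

i

i=0 j=0: A[i]=8>B[j]=0 take 0, j++
i=0 j=1: A[i]=8>B[j]=3 take 3, j++
i=0 j=2: A[i]=8<=B[j]=8 take 8, i++
i=1 j=2: A[i]=16>B[j]=8 take 8, j++
i=1 j=3: A[i]=16>B[j]=9 take 9, j++
i=1 j=4: A[i]=16>B[j]=14 take 14, j++
i=1 j=5: A[i]=16>B[j]=15 take 15, j++
i=1 j=6: A[i]=16<=B[j]=24 take 16, i++
i=2 j=6: A[i]=17<=B[j]=24 take 17, i++
i=3 j=6: A[i]=22<=B[j]=24 take 22, i++
i=4 j=6: A[i]=28>B[j]=24 take 24, j++
i=4 j=7: A[i]=28<=B[j]=28 take 28, i++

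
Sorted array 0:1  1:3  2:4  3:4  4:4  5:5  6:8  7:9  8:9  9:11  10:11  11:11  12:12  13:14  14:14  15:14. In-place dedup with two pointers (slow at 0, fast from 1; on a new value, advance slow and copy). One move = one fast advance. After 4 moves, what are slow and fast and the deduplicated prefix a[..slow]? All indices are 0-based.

(s=0,f=1) a[fast]=3≠a[slow]=1 write a[1]=3 → slow++,fast++
(s=1,f=2) a[fast]=4≠a[slow]=3 write a[2]=4 → slow++,fast++
(s=2,f=3) a[fast]=4=a[slow] dup → fast++
(s=2,f=4) a[fast]=4=a[slow] dup → fast++

slow=2, fast=5, prefix=[1, 3, 4]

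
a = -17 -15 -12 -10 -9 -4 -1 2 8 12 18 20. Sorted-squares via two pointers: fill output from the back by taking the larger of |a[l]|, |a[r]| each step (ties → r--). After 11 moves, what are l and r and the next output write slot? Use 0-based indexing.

l=0 r=11: |-17|<=|20| out[11]=400, r--
l=0 r=10: |-17|<=|18| out[10]=324, r--
l=0 r=9: |-17|>|12| out[9]=289, l++
l=1 r=9: |-15|>|12| out[8]=225, l++
l=2 r=9: |-12|<=|12| out[7]=144, r--
l=2 r=8: |-12|>|8| out[6]=144, l++
l=3 r=8: |-10|>|8| out[5]=100, l++
l=4 r=8: |-9|>|8| out[4]=81, l++
l=5 r=8: |-4|<=|8| out[3]=64, r--
l=5 r=7: |-4|>|2| out[2]=16, l++
l=6 r=7: |-1|<=|2| out[1]=4, r--

l=6, r=6, next write slot=0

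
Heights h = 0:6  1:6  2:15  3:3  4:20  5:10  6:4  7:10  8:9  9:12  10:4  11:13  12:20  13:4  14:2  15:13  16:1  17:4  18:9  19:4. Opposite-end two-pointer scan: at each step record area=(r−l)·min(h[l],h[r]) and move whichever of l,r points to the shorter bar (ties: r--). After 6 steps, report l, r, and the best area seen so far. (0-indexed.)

l=2, r=15, best area=144

[0,19] min(6,4)*19=76 best=76 * → r--
[0,18] min(6,9)*18=108 best=108 * → l++
[1,18] min(6,9)*17=102 best=108 → l++
[2,18] min(15,9)*16=144 best=144 * → r--
[2,17] min(15,4)*15=60 best=144 → r--
[2,16] min(15,1)*14=14 best=144 → r--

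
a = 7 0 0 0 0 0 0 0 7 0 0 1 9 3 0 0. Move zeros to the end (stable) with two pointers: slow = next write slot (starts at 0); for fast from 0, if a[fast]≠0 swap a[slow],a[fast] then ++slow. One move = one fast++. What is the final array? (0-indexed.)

[7, 7, 1, 9, 3, 0, 0, 0, 0, 0, 0, 0, 0, 0, 0, 0]

(s=0,f=0) a[fast]=7≠0 swap→a[0]=7 → slow++,fast++
(s=1,f=1) a[fast]=0 → fast++
(s=1,f=2) a[fast]=0 → fast++
(s=1,f=3) a[fast]=0 → fast++
(s=1,f=4) a[fast]=0 → fast++
(s=1,f=5) a[fast]=0 → fast++
(s=1,f=6) a[fast]=0 → fast++
(s=1,f=7) a[fast]=0 → fast++
(s=1,f=8) a[fast]=7≠0 swap→a[1]=7 → slow++,fast++
(s=2,f=9) a[fast]=0 → fast++
(s=2,f=10) a[fast]=0 → fast++
(s=2,f=11) a[fast]=1≠0 swap→a[2]=1 → slow++,fast++
(s=3,f=12) a[fast]=9≠0 swap→a[3]=9 → slow++,fast++
(s=4,f=13) a[fast]=3≠0 swap→a[4]=3 → slow++,fast++
(s=5,f=14) a[fast]=0 → fast++
(s=5,f=15) a[fast]=0 → fast++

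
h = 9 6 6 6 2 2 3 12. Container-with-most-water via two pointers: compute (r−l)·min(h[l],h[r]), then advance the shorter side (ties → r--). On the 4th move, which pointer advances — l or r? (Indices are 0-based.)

l

l=0 r=7: min(9,12)*7=63 best=63 *, l++
l=1 r=7: min(6,12)*6=36 best=63, l++
l=2 r=7: min(6,12)*5=30 best=63, l++
l=3 r=7: min(6,12)*4=24 best=63, l++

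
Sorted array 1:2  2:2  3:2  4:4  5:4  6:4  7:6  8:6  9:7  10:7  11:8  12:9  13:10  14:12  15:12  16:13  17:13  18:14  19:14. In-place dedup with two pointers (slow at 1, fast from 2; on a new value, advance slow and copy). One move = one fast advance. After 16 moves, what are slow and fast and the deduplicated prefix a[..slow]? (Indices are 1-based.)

slow=9, fast=18, prefix=[2, 4, 6, 7, 8, 9, 10, 12, 13]

(s=1,f=2) a[fast]=2=a[slow] dup → fast++
(s=1,f=3) a[fast]=2=a[slow] dup → fast++
(s=1,f=4) a[fast]=4≠a[slow]=2 write a[2]=4 → slow++,fast++
(s=2,f=5) a[fast]=4=a[slow] dup → fast++
(s=2,f=6) a[fast]=4=a[slow] dup → fast++
(s=2,f=7) a[fast]=6≠a[slow]=4 write a[3]=6 → slow++,fast++
(s=3,f=8) a[fast]=6=a[slow] dup → fast++
(s=3,f=9) a[fast]=7≠a[slow]=6 write a[4]=7 → slow++,fast++
(s=4,f=10) a[fast]=7=a[slow] dup → fast++
(s=4,f=11) a[fast]=8≠a[slow]=7 write a[5]=8 → slow++,fast++
(s=5,f=12) a[fast]=9≠a[slow]=8 write a[6]=9 → slow++,fast++
(s=6,f=13) a[fast]=10≠a[slow]=9 write a[7]=10 → slow++,fast++
(s=7,f=14) a[fast]=12≠a[slow]=10 write a[8]=12 → slow++,fast++
(s=8,f=15) a[fast]=12=a[slow] dup → fast++
(s=8,f=16) a[fast]=13≠a[slow]=12 write a[9]=13 → slow++,fast++
(s=9,f=17) a[fast]=13=a[slow] dup → fast++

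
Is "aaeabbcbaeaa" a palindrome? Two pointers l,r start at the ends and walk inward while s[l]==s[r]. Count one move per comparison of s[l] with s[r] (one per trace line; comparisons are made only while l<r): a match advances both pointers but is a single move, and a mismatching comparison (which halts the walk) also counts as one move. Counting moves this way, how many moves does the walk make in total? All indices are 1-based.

l=1 r=12: 'a'=='a', l++,r--
l=2 r=11: 'a'=='a', l++,r--
l=3 r=10: 'e'=='e', l++,r--
l=4 r=9: 'a'=='a', l++,r--
l=5 r=8: 'b'=='b', l++,r--
l=6 r=7: 'b'!='c', stop

6 moves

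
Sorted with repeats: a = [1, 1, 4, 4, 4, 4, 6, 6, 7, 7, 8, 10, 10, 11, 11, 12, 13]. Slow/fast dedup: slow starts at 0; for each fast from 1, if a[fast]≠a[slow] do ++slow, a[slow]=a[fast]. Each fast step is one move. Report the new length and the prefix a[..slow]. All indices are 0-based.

length 9; prefix = [1, 4, 6, 7, 8, 10, 11, 12, 13]

(s=0,f=1) a[fast]=1=a[slow] dup → fast++
(s=0,f=2) a[fast]=4≠a[slow]=1 write a[1]=4 → slow++,fast++
(s=1,f=3) a[fast]=4=a[slow] dup → fast++
(s=1,f=4) a[fast]=4=a[slow] dup → fast++
(s=1,f=5) a[fast]=4=a[slow] dup → fast++
(s=1,f=6) a[fast]=6≠a[slow]=4 write a[2]=6 → slow++,fast++
(s=2,f=7) a[fast]=6=a[slow] dup → fast++
(s=2,f=8) a[fast]=7≠a[slow]=6 write a[3]=7 → slow++,fast++
(s=3,f=9) a[fast]=7=a[slow] dup → fast++
(s=3,f=10) a[fast]=8≠a[slow]=7 write a[4]=8 → slow++,fast++
(s=4,f=11) a[fast]=10≠a[slow]=8 write a[5]=10 → slow++,fast++
(s=5,f=12) a[fast]=10=a[slow] dup → fast++
(s=5,f=13) a[fast]=11≠a[slow]=10 write a[6]=11 → slow++,fast++
(s=6,f=14) a[fast]=11=a[slow] dup → fast++
(s=6,f=15) a[fast]=12≠a[slow]=11 write a[7]=12 → slow++,fast++
(s=7,f=16) a[fast]=13≠a[slow]=12 write a[8]=13 → slow++,fast++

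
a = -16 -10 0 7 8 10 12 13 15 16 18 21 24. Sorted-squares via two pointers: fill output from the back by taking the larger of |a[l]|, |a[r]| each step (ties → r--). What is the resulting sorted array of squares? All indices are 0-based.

l=0 r=12: |-16|<=|24| out[12]=576, r--
l=0 r=11: |-16|<=|21| out[11]=441, r--
l=0 r=10: |-16|<=|18| out[10]=324, r--
l=0 r=9: |-16|<=|16| out[9]=256, r--
l=0 r=8: |-16|>|15| out[8]=256, l++
l=1 r=8: |-10|<=|15| out[7]=225, r--
l=1 r=7: |-10|<=|13| out[6]=169, r--
l=1 r=6: |-10|<=|12| out[5]=144, r--
l=1 r=5: |-10|<=|10| out[4]=100, r--
l=1 r=4: |-10|>|8| out[3]=100, l++
l=2 r=4: |0|<=|8| out[2]=64, r--
l=2 r=3: |0|<=|7| out[1]=49, r--
l=2 r=2: |0|<=|0| out[0]=0, r--

[0, 49, 64, 100, 100, 144, 169, 225, 256, 256, 324, 441, 576]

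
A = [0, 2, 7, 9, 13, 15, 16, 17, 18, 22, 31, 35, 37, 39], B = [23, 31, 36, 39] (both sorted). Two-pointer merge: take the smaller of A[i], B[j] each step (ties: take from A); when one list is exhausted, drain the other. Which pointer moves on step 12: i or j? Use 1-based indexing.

i=1 j=1: A[i]=0<=B[j]=23 take 0, i++
i=2 j=1: A[i]=2<=B[j]=23 take 2, i++
i=3 j=1: A[i]=7<=B[j]=23 take 7, i++
i=4 j=1: A[i]=9<=B[j]=23 take 9, i++
i=5 j=1: A[i]=13<=B[j]=23 take 13, i++
i=6 j=1: A[i]=15<=B[j]=23 take 15, i++
i=7 j=1: A[i]=16<=B[j]=23 take 16, i++
i=8 j=1: A[i]=17<=B[j]=23 take 17, i++
i=9 j=1: A[i]=18<=B[j]=23 take 18, i++
i=10 j=1: A[i]=22<=B[j]=23 take 22, i++
i=11 j=1: A[i]=31>B[j]=23 take 23, j++
i=11 j=2: A[i]=31<=B[j]=31 take 31, i++

i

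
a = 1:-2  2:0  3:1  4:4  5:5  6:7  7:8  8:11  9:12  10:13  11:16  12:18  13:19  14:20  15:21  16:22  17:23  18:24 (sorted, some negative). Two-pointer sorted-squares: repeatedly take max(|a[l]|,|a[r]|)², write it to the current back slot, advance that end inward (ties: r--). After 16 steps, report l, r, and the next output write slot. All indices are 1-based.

l=2, r=3, next write slot=2

[1,18] |-2|<=|24| out[18]=576 → r--
[1,17] |-2|<=|23| out[17]=529 → r--
[1,16] |-2|<=|22| out[16]=484 → r--
[1,15] |-2|<=|21| out[15]=441 → r--
[1,14] |-2|<=|20| out[14]=400 → r--
[1,13] |-2|<=|19| out[13]=361 → r--
[1,12] |-2|<=|18| out[12]=324 → r--
[1,11] |-2|<=|16| out[11]=256 → r--
[1,10] |-2|<=|13| out[10]=169 → r--
[1,9] |-2|<=|12| out[9]=144 → r--
[1,8] |-2|<=|11| out[8]=121 → r--
[1,7] |-2|<=|8| out[7]=64 → r--
[1,6] |-2|<=|7| out[6]=49 → r--
[1,5] |-2|<=|5| out[5]=25 → r--
[1,4] |-2|<=|4| out[4]=16 → r--
[1,3] |-2|>|1| out[3]=4 → l++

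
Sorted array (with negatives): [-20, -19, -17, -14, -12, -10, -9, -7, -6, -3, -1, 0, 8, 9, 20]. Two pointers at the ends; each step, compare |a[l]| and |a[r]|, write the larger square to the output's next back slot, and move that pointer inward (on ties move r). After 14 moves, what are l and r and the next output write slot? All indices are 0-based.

l=11, r=11, next write slot=0

l=0 r=14: |-20|<=|20| out[14]=400, r--
l=0 r=13: |-20|>|9| out[13]=400, l++
l=1 r=13: |-19|>|9| out[12]=361, l++
l=2 r=13: |-17|>|9| out[11]=289, l++
l=3 r=13: |-14|>|9| out[10]=196, l++
l=4 r=13: |-12|>|9| out[9]=144, l++
l=5 r=13: |-10|>|9| out[8]=100, l++
l=6 r=13: |-9|<=|9| out[7]=81, r--
l=6 r=12: |-9|>|8| out[6]=81, l++
l=7 r=12: |-7|<=|8| out[5]=64, r--
l=7 r=11: |-7|>|0| out[4]=49, l++
l=8 r=11: |-6|>|0| out[3]=36, l++
l=9 r=11: |-3|>|0| out[2]=9, l++
l=10 r=11: |-1|>|0| out[1]=1, l++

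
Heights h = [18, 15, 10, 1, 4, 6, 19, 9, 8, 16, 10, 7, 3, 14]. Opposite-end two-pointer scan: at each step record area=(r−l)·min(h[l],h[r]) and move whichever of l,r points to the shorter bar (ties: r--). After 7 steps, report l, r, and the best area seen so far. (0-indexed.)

l=0, r=6, best area=182

[0,13] min(18,14)*13=182 best=182 * → r--
[0,12] min(18,3)*12=36 best=182 → r--
[0,11] min(18,7)*11=77 best=182 → r--
[0,10] min(18,10)*10=100 best=182 → r--
[0,9] min(18,16)*9=144 best=182 → r--
[0,8] min(18,8)*8=64 best=182 → r--
[0,7] min(18,9)*7=63 best=182 → r--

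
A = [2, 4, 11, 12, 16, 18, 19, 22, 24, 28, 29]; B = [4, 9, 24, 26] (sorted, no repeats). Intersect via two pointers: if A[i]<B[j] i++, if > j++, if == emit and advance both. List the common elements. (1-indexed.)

[i=1,j=1] 2<4 → i++
[i=2,j=1] 4==4 emit → i++,j++
[i=3,j=2] 11>9 → j++
[i=3,j=3] 11<24 → i++
[i=4,j=3] 12<24 → i++
[i=5,j=3] 16<24 → i++
[i=6,j=3] 18<24 → i++
[i=7,j=3] 19<24 → i++
[i=8,j=3] 22<24 → i++
[i=9,j=3] 24==24 emit → i++,j++
[i=10,j=4] 28>26 → j++

intersection = [4, 24]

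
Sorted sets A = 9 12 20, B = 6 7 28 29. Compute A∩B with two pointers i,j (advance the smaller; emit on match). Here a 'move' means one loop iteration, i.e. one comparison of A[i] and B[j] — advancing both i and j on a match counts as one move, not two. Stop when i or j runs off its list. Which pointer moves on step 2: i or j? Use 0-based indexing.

j

[i=0,j=0] 9>6 → j++
[i=0,j=1] 9>7 → j++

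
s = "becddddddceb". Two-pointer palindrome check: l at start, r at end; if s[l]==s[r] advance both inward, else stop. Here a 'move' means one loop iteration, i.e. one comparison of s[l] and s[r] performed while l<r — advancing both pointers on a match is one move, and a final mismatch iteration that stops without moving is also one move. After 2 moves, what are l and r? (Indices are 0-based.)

l=0 r=11: 'b'=='b', l++,r--
l=1 r=10: 'e'=='e', l++,r--

l=2, r=9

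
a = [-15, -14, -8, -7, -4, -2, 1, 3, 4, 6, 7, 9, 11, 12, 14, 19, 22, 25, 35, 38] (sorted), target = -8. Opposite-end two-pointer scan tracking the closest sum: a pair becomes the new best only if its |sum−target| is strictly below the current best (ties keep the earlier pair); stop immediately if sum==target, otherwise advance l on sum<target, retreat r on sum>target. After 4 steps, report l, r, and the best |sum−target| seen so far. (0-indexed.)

l=0, r=15, best |Δ|=15

l=0 r=19: -15+38=23 d=31 *, r--
l=0 r=18: -15+35=20 d=28 *, r--
l=0 r=17: -15+25=10 d=18 *, r--
l=0 r=16: -15+22=7 d=15 *, r--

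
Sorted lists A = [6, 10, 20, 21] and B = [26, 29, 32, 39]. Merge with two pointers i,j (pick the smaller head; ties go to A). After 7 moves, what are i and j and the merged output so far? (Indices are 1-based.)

[i=1,j=1] A[i]=6<=B[j]=26 take 6 → i++
[i=2,j=1] A[i]=10<=B[j]=26 take 10 → i++
[i=3,j=1] A[i]=20<=B[j]=26 take 20 → i++
[i=4,j=1] A[i]=21<=B[j]=26 take 21 → i++
[i=5,j=1] A done, take B[j]=26 → j++
[i=5,j=2] A done, take B[j]=29 → j++
[i=5,j=3] A done, take B[j]=32 → j++

i=5, j=4, merged so far=[6, 10, 20, 21, 26, 29, 32]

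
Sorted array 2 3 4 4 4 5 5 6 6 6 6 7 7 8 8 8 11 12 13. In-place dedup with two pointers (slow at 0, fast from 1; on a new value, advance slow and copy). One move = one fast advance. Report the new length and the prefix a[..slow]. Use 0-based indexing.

length 10; prefix = [2, 3, 4, 5, 6, 7, 8, 11, 12, 13]

slow=0 fast=1: a[fast]=3≠a[slow]=2 write a[1]=3, slow++,fast++
slow=1 fast=2: a[fast]=4≠a[slow]=3 write a[2]=4, slow++,fast++
slow=2 fast=3: a[fast]=4=a[slow] dup, fast++
slow=2 fast=4: a[fast]=4=a[slow] dup, fast++
slow=2 fast=5: a[fast]=5≠a[slow]=4 write a[3]=5, slow++,fast++
slow=3 fast=6: a[fast]=5=a[slow] dup, fast++
slow=3 fast=7: a[fast]=6≠a[slow]=5 write a[4]=6, slow++,fast++
slow=4 fast=8: a[fast]=6=a[slow] dup, fast++
slow=4 fast=9: a[fast]=6=a[slow] dup, fast++
slow=4 fast=10: a[fast]=6=a[slow] dup, fast++
slow=4 fast=11: a[fast]=7≠a[slow]=6 write a[5]=7, slow++,fast++
slow=5 fast=12: a[fast]=7=a[slow] dup, fast++
slow=5 fast=13: a[fast]=8≠a[slow]=7 write a[6]=8, slow++,fast++
slow=6 fast=14: a[fast]=8=a[slow] dup, fast++
slow=6 fast=15: a[fast]=8=a[slow] dup, fast++
slow=6 fast=16: a[fast]=11≠a[slow]=8 write a[7]=11, slow++,fast++
slow=7 fast=17: a[fast]=12≠a[slow]=11 write a[8]=12, slow++,fast++
slow=8 fast=18: a[fast]=13≠a[slow]=12 write a[9]=13, slow++,fast++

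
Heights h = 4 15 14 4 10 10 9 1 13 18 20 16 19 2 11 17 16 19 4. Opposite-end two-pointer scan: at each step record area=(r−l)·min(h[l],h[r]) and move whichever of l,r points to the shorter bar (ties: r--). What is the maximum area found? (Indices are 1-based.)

l=1 r=19: min(4,4)*18=72 best=72 *, r--
l=1 r=18: min(4,19)*17=68 best=72, l++
l=2 r=18: min(15,19)*16=240 best=240 *, l++
l=3 r=18: min(14,19)*15=210 best=240, l++
l=4 r=18: min(4,19)*14=56 best=240, l++
l=5 r=18: min(10,19)*13=130 best=240, l++
l=6 r=18: min(10,19)*12=120 best=240, l++
l=7 r=18: min(9,19)*11=99 best=240, l++
l=8 r=18: min(1,19)*10=10 best=240, l++
l=9 r=18: min(13,19)*9=117 best=240, l++
l=10 r=18: min(18,19)*8=144 best=240, l++
l=11 r=18: min(20,19)*7=133 best=240, r--
l=11 r=17: min(20,16)*6=96 best=240, r--
l=11 r=16: min(20,17)*5=85 best=240, r--
l=11 r=15: min(20,11)*4=44 best=240, r--
l=11 r=14: min(20,2)*3=6 best=240, r--
l=11 r=13: min(20,19)*2=38 best=240, r--
l=11 r=12: min(20,16)*1=16 best=240, r--

max area = 240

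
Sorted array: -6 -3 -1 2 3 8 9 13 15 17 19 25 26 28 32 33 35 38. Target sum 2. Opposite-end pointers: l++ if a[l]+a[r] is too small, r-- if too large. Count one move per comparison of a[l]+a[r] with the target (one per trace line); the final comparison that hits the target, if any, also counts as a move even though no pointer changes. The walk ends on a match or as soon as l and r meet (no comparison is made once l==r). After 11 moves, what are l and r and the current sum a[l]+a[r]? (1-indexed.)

l=1 r=18: -6+38=32 >2, r--
l=1 r=17: -6+35=29 >2, r--
l=1 r=16: -6+33=27 >2, r--
l=1 r=15: -6+32=26 >2, r--
l=1 r=14: -6+28=22 >2, r--
l=1 r=13: -6+26=20 >2, r--
l=1 r=12: -6+25=19 >2, r--
l=1 r=11: -6+19=13 >2, r--
l=1 r=10: -6+17=11 >2, r--
l=1 r=9: -6+15=9 >2, r--
l=1 r=8: -6+13=7 >2, r--

l=1, r=7, sum=3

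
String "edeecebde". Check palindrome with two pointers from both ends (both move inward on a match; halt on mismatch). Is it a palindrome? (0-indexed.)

[0,8] 'e'=='e' → l++,r--
[1,7] 'd'=='d' → l++,r--
[2,6] 'e'!='b' → stop

not a palindrome (mismatch at 2,6)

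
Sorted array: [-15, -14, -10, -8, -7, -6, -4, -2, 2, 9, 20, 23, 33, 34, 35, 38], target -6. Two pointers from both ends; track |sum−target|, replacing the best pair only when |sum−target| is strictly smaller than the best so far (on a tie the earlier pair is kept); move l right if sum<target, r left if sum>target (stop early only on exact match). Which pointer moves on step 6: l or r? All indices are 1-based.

l=1 r=16: -15+38=23 d=29 *, r--
l=1 r=15: -15+35=20 d=26 *, r--
l=1 r=14: -15+34=19 d=25 *, r--
l=1 r=13: -15+33=18 d=24 *, r--
l=1 r=12: -15+23=8 d=14 *, r--
l=1 r=11: -15+20=5 d=11 *, r--

r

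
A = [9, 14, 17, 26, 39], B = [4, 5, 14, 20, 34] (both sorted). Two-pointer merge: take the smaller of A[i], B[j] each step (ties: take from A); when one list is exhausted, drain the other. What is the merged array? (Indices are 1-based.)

i=1 j=1: A[i]=9>B[j]=4 take 4, j++
i=1 j=2: A[i]=9>B[j]=5 take 5, j++
i=1 j=3: A[i]=9<=B[j]=14 take 9, i++
i=2 j=3: A[i]=14<=B[j]=14 take 14, i++
i=3 j=3: A[i]=17>B[j]=14 take 14, j++
i=3 j=4: A[i]=17<=B[j]=20 take 17, i++
i=4 j=4: A[i]=26>B[j]=20 take 20, j++
i=4 j=5: A[i]=26<=B[j]=34 take 26, i++
i=5 j=5: A[i]=39>B[j]=34 take 34, j++
i=5 j=6: B done, take A[i]=39, i++

[4, 5, 9, 14, 14, 17, 20, 26, 34, 39]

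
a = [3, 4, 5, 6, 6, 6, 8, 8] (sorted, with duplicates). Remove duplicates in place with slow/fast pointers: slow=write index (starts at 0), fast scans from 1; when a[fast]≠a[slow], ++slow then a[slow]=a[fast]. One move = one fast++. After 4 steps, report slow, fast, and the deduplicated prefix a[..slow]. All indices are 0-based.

slow=0 fast=1: a[fast]=4≠a[slow]=3 write a[1]=4, slow++,fast++
slow=1 fast=2: a[fast]=5≠a[slow]=4 write a[2]=5, slow++,fast++
slow=2 fast=3: a[fast]=6≠a[slow]=5 write a[3]=6, slow++,fast++
slow=3 fast=4: a[fast]=6=a[slow] dup, fast++

slow=3, fast=5, prefix=[3, 4, 5, 6]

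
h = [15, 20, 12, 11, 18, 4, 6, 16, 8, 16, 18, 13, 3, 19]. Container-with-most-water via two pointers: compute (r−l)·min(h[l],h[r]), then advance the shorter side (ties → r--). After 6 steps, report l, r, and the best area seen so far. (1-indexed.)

l=2, r=9, best area=228

l=1 r=14: min(15,19)*13=195 best=195 *, l++
l=2 r=14: min(20,19)*12=228 best=228 *, r--
l=2 r=13: min(20,3)*11=33 best=228, r--
l=2 r=12: min(20,13)*10=130 best=228, r--
l=2 r=11: min(20,18)*9=162 best=228, r--
l=2 r=10: min(20,16)*8=128 best=228, r--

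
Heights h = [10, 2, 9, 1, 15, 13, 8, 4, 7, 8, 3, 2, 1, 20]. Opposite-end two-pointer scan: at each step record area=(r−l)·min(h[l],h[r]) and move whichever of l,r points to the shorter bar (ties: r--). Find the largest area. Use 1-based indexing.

[1,14] min(10,20)*13=130 best=130 * → l++
[2,14] min(2,20)*12=24 best=130 → l++
[3,14] min(9,20)*11=99 best=130 → l++
[4,14] min(1,20)*10=10 best=130 → l++
[5,14] min(15,20)*9=135 best=135 * → l++
[6,14] min(13,20)*8=104 best=135 → l++
[7,14] min(8,20)*7=56 best=135 → l++
[8,14] min(4,20)*6=24 best=135 → l++
[9,14] min(7,20)*5=35 best=135 → l++
[10,14] min(8,20)*4=32 best=135 → l++
[11,14] min(3,20)*3=9 best=135 → l++
[12,14] min(2,20)*2=4 best=135 → l++
[13,14] min(1,20)*1=1 best=135 → l++

max area = 135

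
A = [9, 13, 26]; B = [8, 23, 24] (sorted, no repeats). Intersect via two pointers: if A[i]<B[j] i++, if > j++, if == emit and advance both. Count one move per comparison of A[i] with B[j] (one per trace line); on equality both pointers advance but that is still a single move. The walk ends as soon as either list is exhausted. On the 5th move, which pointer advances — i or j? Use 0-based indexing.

j

[i=0,j=0] 9>8 → j++
[i=0,j=1] 9<23 → i++
[i=1,j=1] 13<23 → i++
[i=2,j=1] 26>23 → j++
[i=2,j=2] 26>24 → j++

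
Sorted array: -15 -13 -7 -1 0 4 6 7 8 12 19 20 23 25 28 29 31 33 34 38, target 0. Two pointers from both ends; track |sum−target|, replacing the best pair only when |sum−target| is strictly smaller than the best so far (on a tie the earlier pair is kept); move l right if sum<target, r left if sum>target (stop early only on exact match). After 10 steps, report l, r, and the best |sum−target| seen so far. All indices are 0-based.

l=0 r=19: -15+38=23 d=23 *, r--
l=0 r=18: -15+34=19 d=19 *, r--
l=0 r=17: -15+33=18 d=18 *, r--
l=0 r=16: -15+31=16 d=16 *, r--
l=0 r=15: -15+29=14 d=14 *, r--
l=0 r=14: -15+28=13 d=13 *, r--
l=0 r=13: -15+25=10 d=10 *, r--
l=0 r=12: -15+23=8 d=8 *, r--
l=0 r=11: -15+20=5 d=5 *, r--
l=0 r=10: -15+19=4 d=4 *, r--

l=0, r=9, best |Δ|=4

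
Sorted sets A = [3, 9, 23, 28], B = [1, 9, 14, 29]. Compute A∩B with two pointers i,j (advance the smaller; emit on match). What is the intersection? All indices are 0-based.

[i=0,j=0] 3>1 → j++
[i=0,j=1] 3<9 → i++
[i=1,j=1] 9==9 emit → i++,j++
[i=2,j=2] 23>14 → j++
[i=2,j=3] 23<29 → i++
[i=3,j=3] 28<29 → i++

intersection = [9]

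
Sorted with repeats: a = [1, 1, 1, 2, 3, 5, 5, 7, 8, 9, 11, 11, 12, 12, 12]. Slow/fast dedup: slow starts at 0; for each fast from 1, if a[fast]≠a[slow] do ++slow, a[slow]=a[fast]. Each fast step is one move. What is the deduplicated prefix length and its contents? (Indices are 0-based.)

slow=0 fast=1: a[fast]=1=a[slow] dup, fast++
slow=0 fast=2: a[fast]=1=a[slow] dup, fast++
slow=0 fast=3: a[fast]=2≠a[slow]=1 write a[1]=2, slow++,fast++
slow=1 fast=4: a[fast]=3≠a[slow]=2 write a[2]=3, slow++,fast++
slow=2 fast=5: a[fast]=5≠a[slow]=3 write a[3]=5, slow++,fast++
slow=3 fast=6: a[fast]=5=a[slow] dup, fast++
slow=3 fast=7: a[fast]=7≠a[slow]=5 write a[4]=7, slow++,fast++
slow=4 fast=8: a[fast]=8≠a[slow]=7 write a[5]=8, slow++,fast++
slow=5 fast=9: a[fast]=9≠a[slow]=8 write a[6]=9, slow++,fast++
slow=6 fast=10: a[fast]=11≠a[slow]=9 write a[7]=11, slow++,fast++
slow=7 fast=11: a[fast]=11=a[slow] dup, fast++
slow=7 fast=12: a[fast]=12≠a[slow]=11 write a[8]=12, slow++,fast++
slow=8 fast=13: a[fast]=12=a[slow] dup, fast++
slow=8 fast=14: a[fast]=12=a[slow] dup, fast++

length 9; prefix = [1, 2, 3, 5, 7, 8, 9, 11, 12]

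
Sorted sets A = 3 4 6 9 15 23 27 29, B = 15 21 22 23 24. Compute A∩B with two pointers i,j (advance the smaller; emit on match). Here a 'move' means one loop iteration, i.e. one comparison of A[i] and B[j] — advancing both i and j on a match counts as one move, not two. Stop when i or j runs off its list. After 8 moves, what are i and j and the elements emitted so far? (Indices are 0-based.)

i=0 j=0: 3<15, i++
i=1 j=0: 4<15, i++
i=2 j=0: 6<15, i++
i=3 j=0: 9<15, i++
i=4 j=0: 15==15 emit, i++,j++
i=5 j=1: 23>21, j++
i=5 j=2: 23>22, j++
i=5 j=3: 23==23 emit, i++,j++

i=6, j=4, emitted=[15, 23]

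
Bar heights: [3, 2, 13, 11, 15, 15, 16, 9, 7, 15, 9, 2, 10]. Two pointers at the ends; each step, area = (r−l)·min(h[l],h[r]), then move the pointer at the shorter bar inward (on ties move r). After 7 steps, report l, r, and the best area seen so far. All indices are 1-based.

[1,13] min(3,10)*12=36 best=36 * → l++
[2,13] min(2,10)*11=22 best=36 → l++
[3,13] min(13,10)*10=100 best=100 * → r--
[3,12] min(13,2)*9=18 best=100 → r--
[3,11] min(13,9)*8=72 best=100 → r--
[3,10] min(13,15)*7=91 best=100 → l++
[4,10] min(11,15)*6=66 best=100 → l++

l=5, r=10, best area=100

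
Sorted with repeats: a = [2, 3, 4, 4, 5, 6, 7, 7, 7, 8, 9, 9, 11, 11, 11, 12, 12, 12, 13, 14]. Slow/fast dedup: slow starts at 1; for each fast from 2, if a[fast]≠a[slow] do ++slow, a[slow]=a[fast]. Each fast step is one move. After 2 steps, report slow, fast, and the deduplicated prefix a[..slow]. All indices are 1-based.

(s=1,f=2) a[fast]=3≠a[slow]=2 write a[2]=3 → slow++,fast++
(s=2,f=3) a[fast]=4≠a[slow]=3 write a[3]=4 → slow++,fast++

slow=3, fast=4, prefix=[2, 3, 4]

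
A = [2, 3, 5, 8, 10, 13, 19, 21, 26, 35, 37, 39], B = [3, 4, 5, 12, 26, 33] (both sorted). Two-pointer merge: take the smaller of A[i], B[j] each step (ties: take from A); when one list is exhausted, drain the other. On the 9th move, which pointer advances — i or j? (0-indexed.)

j

i=0 j=0: A[i]=2<=B[j]=3 take 2, i++
i=1 j=0: A[i]=3<=B[j]=3 take 3, i++
i=2 j=0: A[i]=5>B[j]=3 take 3, j++
i=2 j=1: A[i]=5>B[j]=4 take 4, j++
i=2 j=2: A[i]=5<=B[j]=5 take 5, i++
i=3 j=2: A[i]=8>B[j]=5 take 5, j++
i=3 j=3: A[i]=8<=B[j]=12 take 8, i++
i=4 j=3: A[i]=10<=B[j]=12 take 10, i++
i=5 j=3: A[i]=13>B[j]=12 take 12, j++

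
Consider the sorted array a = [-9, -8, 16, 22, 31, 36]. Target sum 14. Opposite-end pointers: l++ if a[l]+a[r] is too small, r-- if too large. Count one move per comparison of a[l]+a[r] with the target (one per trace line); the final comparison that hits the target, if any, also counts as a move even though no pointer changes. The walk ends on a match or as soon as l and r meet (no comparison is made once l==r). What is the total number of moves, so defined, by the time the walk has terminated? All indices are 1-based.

4 moves

l=1 r=6: -9+36=27 >14, r--
l=1 r=5: -9+31=22 >14, r--
l=1 r=4: -9+22=13 <14, l++
l=2 r=4: -8+22=14, found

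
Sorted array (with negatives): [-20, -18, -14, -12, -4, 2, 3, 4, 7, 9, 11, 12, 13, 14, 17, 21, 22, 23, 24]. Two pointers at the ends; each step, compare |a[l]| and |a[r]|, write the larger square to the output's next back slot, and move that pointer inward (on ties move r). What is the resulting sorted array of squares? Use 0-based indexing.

[4, 9, 16, 16, 49, 81, 121, 144, 144, 169, 196, 196, 289, 324, 400, 441, 484, 529, 576]

[0,18] |-20|<=|24| out[18]=576 → r--
[0,17] |-20|<=|23| out[17]=529 → r--
[0,16] |-20|<=|22| out[16]=484 → r--
[0,15] |-20|<=|21| out[15]=441 → r--
[0,14] |-20|>|17| out[14]=400 → l++
[1,14] |-18|>|17| out[13]=324 → l++
[2,14] |-14|<=|17| out[12]=289 → r--
[2,13] |-14|<=|14| out[11]=196 → r--
[2,12] |-14|>|13| out[10]=196 → l++
[3,12] |-12|<=|13| out[9]=169 → r--
[3,11] |-12|<=|12| out[8]=144 → r--
[3,10] |-12|>|11| out[7]=144 → l++
[4,10] |-4|<=|11| out[6]=121 → r--
[4,9] |-4|<=|9| out[5]=81 → r--
[4,8] |-4|<=|7| out[4]=49 → r--
[4,7] |-4|<=|4| out[3]=16 → r--
[4,6] |-4|>|3| out[2]=16 → l++
[5,6] |2|<=|3| out[1]=9 → r--
[5,5] |2|<=|2| out[0]=4 → r--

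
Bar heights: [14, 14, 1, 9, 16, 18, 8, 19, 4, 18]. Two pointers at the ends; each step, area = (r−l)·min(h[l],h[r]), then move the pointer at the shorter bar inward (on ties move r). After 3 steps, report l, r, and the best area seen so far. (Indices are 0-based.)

l=0 r=9: min(14,18)*9=126 best=126 *, l++
l=1 r=9: min(14,18)*8=112 best=126, l++
l=2 r=9: min(1,18)*7=7 best=126, l++

l=3, r=9, best area=126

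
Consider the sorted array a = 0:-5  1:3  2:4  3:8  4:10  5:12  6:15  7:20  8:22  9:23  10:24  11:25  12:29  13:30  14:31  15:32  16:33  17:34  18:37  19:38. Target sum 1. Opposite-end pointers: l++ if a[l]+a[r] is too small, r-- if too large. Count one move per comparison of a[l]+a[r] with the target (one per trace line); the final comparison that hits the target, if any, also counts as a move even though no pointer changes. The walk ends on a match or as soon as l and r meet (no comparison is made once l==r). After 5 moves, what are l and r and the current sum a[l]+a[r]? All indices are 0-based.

[0,19] -5+38=33 >1 → r--
[0,18] -5+37=32 >1 → r--
[0,17] -5+34=29 >1 → r--
[0,16] -5+33=28 >1 → r--
[0,15] -5+32=27 >1 → r--

l=0, r=14, sum=26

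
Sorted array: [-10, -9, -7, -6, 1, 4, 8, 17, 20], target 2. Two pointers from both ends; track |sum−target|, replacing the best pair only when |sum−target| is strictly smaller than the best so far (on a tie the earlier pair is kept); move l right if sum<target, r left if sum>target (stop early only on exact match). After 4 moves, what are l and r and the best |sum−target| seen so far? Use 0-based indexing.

l=2, r=6, best |Δ|=3

l=0 r=8: -10+20=10 d=8 *, r--
l=0 r=7: -10+17=7 d=5 *, r--
l=0 r=6: -10+8=-2 d=4 *, l++
l=1 r=6: -9+8=-1 d=3 *, l++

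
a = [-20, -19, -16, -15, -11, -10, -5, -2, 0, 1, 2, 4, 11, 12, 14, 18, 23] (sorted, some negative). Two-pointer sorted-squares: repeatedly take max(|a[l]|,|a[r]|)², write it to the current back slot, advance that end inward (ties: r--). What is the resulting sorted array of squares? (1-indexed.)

[0, 1, 4, 4, 16, 25, 100, 121, 121, 144, 196, 225, 256, 324, 361, 400, 529]

l=1 r=17: |-20|<=|23| out[17]=529, r--
l=1 r=16: |-20|>|18| out[16]=400, l++
l=2 r=16: |-19|>|18| out[15]=361, l++
l=3 r=16: |-16|<=|18| out[14]=324, r--
l=3 r=15: |-16|>|14| out[13]=256, l++
l=4 r=15: |-15|>|14| out[12]=225, l++
l=5 r=15: |-11|<=|14| out[11]=196, r--
l=5 r=14: |-11|<=|12| out[10]=144, r--
l=5 r=13: |-11|<=|11| out[9]=121, r--
l=5 r=12: |-11|>|4| out[8]=121, l++
l=6 r=12: |-10|>|4| out[7]=100, l++
l=7 r=12: |-5|>|4| out[6]=25, l++
l=8 r=12: |-2|<=|4| out[5]=16, r--
l=8 r=11: |-2|<=|2| out[4]=4, r--
l=8 r=10: |-2|>|1| out[3]=4, l++
l=9 r=10: |0|<=|1| out[2]=1, r--
l=9 r=9: |0|<=|0| out[1]=0, r--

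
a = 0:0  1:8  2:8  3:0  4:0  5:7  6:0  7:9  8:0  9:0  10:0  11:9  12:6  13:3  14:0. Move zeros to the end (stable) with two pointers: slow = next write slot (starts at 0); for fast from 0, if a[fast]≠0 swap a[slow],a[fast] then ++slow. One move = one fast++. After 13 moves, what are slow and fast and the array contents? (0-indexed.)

slow=6, fast=13, a=[8, 8, 7, 9, 9, 6, 0, 0, 0, 0, 0, 0, 0, 3, 0]

(s=0,f=0) a[fast]=0 → fast++
(s=0,f=1) a[fast]=8≠0 swap→a[0]=8 → slow++,fast++
(s=1,f=2) a[fast]=8≠0 swap→a[1]=8 → slow++,fast++
(s=2,f=3) a[fast]=0 → fast++
(s=2,f=4) a[fast]=0 → fast++
(s=2,f=5) a[fast]=7≠0 swap→a[2]=7 → slow++,fast++
(s=3,f=6) a[fast]=0 → fast++
(s=3,f=7) a[fast]=9≠0 swap→a[3]=9 → slow++,fast++
(s=4,f=8) a[fast]=0 → fast++
(s=4,f=9) a[fast]=0 → fast++
(s=4,f=10) a[fast]=0 → fast++
(s=4,f=11) a[fast]=9≠0 swap→a[4]=9 → slow++,fast++
(s=5,f=12) a[fast]=6≠0 swap→a[5]=6 → slow++,fast++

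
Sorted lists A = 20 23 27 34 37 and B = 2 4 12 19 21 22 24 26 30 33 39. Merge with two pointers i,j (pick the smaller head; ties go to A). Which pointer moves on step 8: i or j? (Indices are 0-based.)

i

i=0 j=0: A[i]=20>B[j]=2 take 2, j++
i=0 j=1: A[i]=20>B[j]=4 take 4, j++
i=0 j=2: A[i]=20>B[j]=12 take 12, j++
i=0 j=3: A[i]=20>B[j]=19 take 19, j++
i=0 j=4: A[i]=20<=B[j]=21 take 20, i++
i=1 j=4: A[i]=23>B[j]=21 take 21, j++
i=1 j=5: A[i]=23>B[j]=22 take 22, j++
i=1 j=6: A[i]=23<=B[j]=24 take 23, i++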